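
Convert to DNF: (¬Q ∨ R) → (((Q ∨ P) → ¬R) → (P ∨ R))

(Q ∧ ¬R) ∨ P ∨ R

(¬Q ∨ R) → (((Q ∨ P) → ¬R) → (P ∨ R))
≡ ¬(¬Q ∨ R) ∨ (((Q ∨ P) → ¬R) → (P ∨ R))   [eliminate →]
≡ ¬(¬Q ∨ R) ∨ ¬((Q ∨ P) → ¬R) ∨ P ∨ R   [eliminate →]
≡ ¬(¬Q ∨ R) ∨ ¬(¬(Q ∨ P) ∨ ¬R) ∨ P ∨ R   [eliminate →]
≡ (¬¬Q ∧ ¬R) ∨ ¬(¬(Q ∨ P) ∨ ¬R) ∨ P ∨ R   [De Morgan]
≡ (Q ∧ ¬R) ∨ ¬(¬(Q ∨ P) ∨ ¬R) ∨ P ∨ R   [double negation]
≡ (Q ∧ ¬R) ∨ (¬¬(Q ∨ P) ∧ ¬¬R) ∨ P ∨ R   [De Morgan]
≡ (Q ∧ ¬R) ∨ ((Q ∨ P) ∧ ¬¬R) ∨ P ∨ R   [double negation]
≡ (Q ∧ ¬R) ∨ ((Q ∨ P) ∧ R) ∨ P ∨ R   [double negation]
≡ (Q ∧ ¬R) ∨ (Q ∧ R) ∨ (P ∧ R) ∨ P ∨ R   [distribute ∧ over ∨]
≡ (Q ∧ ¬R) ∨ P ∨ R   [simplify]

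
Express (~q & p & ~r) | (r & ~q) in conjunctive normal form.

~q & (p | r)

(~q & p & ~r) | (r & ~q)
⇔ (~q | r) & (~q | ~q) & (p | r) & (p | ~q) & (~r | r) & (~r | ~q)   [distribute | over &]
⇔ ~q & (p | r)   [simplify]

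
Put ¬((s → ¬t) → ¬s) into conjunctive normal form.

(¬s ∨ ¬t) ∧ s

¬((s → ¬t) → ¬s)
= ¬(¬(s → ¬t) ∨ ¬s)   (eliminate →)
= ¬(¬(¬s ∨ ¬t) ∨ ¬s)   (eliminate →)
= ¬¬(¬s ∨ ¬t) ∧ ¬¬s   (De Morgan)
= (¬s ∨ ¬t) ∧ ¬¬s   (double negation)
= (¬s ∨ ¬t) ∧ s   (double negation)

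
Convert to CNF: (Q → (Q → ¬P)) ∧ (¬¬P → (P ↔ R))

(Q → (Q → ¬P)) ∧ (¬¬P → (P ↔ R))
≡ (¬Q ∨ (Q → ¬P)) ∧ (¬¬P → (P ↔ R))   (eliminate →)
≡ (¬Q ∨ ¬Q ∨ ¬P) ∧ (¬¬P → (P ↔ R))   (eliminate →)
≡ (¬Q ∨ ¬Q ∨ ¬P) ∧ (¬¬¬P ∨ (P ↔ R))   (eliminate →)
≡ (¬Q ∨ ¬Q ∨ ¬P) ∧ (¬¬¬P ∨ (P → R) ∧ (R → P))   (eliminate ↔)
≡ (¬Q ∨ ¬Q ∨ ¬P) ∧ (¬¬¬P ∨ (¬P ∨ R) ∧ (R → P))   (eliminate →)
≡ (¬Q ∨ ¬Q ∨ ¬P) ∧ (¬¬¬P ∨ (¬P ∨ R) ∧ (¬R ∨ P))   (eliminate →)
≡ (¬Q ∨ ¬Q ∨ ¬P) ∧ (¬P ∨ (¬P ∨ R) ∧ (¬R ∨ P))   (double negation)
≡ (¬Q ∨ ¬Q ∨ ¬P) ∧ (¬P ∨ ¬P ∨ R) ∧ (¬P ∨ ¬R ∨ P)   (distribute ∨ over ∧)
≡ (¬Q ∨ ¬P) ∧ (¬P ∨ R)   (simplify)

(¬Q ∨ ¬P) ∧ (¬P ∨ R)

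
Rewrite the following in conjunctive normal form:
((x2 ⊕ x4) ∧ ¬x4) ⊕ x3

(x2 ∨ x4 ∨ x3) ∧ (¬x4 ∨ x3) ∧ (¬x2 ∨ x4 ∨ ¬x3)

((x2 ⊕ x4) ∧ ¬x4) ⊕ x3
≡ (((x2 ⊕ x4) ∧ ¬x4) ∨ x3) ∧ ¬((x2 ⊕ x4) ∧ ¬x4 ∧ x3)   (expand ⊕)
≡ (((x2 ∨ x4) ∧ ¬(x2 ∧ x4) ∧ ¬x4) ∨ x3) ∧ ¬((x2 ⊕ x4) ∧ ¬x4 ∧ x3)   (expand ⊕)
≡ (((x2 ∨ x4) ∧ ¬(x2 ∧ x4) ∧ ¬x4) ∨ x3) ∧ ¬((x2 ∨ x4) ∧ ¬(x2 ∧ x4) ∧ ¬x4 ∧ x3)   (expand ⊕)
≡ (((x2 ∨ x4) ∧ (¬x2 ∨ ¬x4) ∧ ¬x4) ∨ x3) ∧ ¬((x2 ∨ x4) ∧ ¬(x2 ∧ x4) ∧ ¬x4 ∧ x3)   (De Morgan)
≡ (((x2 ∨ x4) ∧ (¬x2 ∨ ¬x4) ∧ ¬x4) ∨ x3) ∧ (¬(x2 ∨ x4) ∨ ¬¬(x2 ∧ x4) ∨ ¬¬x4 ∨ ¬x3)   (De Morgan)
≡ (((x2 ∨ x4) ∧ (¬x2 ∨ ¬x4) ∧ ¬x4) ∨ x3) ∧ ((¬x2 ∧ ¬x4) ∨ ¬¬(x2 ∧ x4) ∨ ¬¬x4 ∨ ¬x3)   (De Morgan)
≡ (((x2 ∨ x4) ∧ (¬x2 ∨ ¬x4) ∧ ¬x4) ∨ x3) ∧ ((¬x2 ∧ ¬x4) ∨ (x2 ∧ x4) ∨ ¬¬x4 ∨ ¬x3)   (double negation)
≡ (((x2 ∨ x4) ∧ (¬x2 ∨ ¬x4) ∧ ¬x4) ∨ x3) ∧ ((¬x2 ∧ ¬x4) ∨ (x2 ∧ x4) ∨ x4 ∨ ¬x3)   (double negation)
≡ (x2 ∨ x4 ∨ x3) ∧ (¬x2 ∨ ¬x4 ∨ x3) ∧ (¬x4 ∨ x3) ∧ (¬x2 ∨ x2 ∨ x4 ∨ ¬x3) ∧ (¬x2 ∨ x4 ∨ x4 ∨ ¬x3) ∧ (¬x4 ∨ x2 ∨ x4 ∨ ¬x3) ∧ (¬x4 ∨ x4 ∨ x4 ∨ ¬x3)   (distribute ∨ over ∧)
≡ (x2 ∨ x4 ∨ x3) ∧ (¬x4 ∨ x3) ∧ (¬x2 ∨ x4 ∨ ¬x3)   (simplify)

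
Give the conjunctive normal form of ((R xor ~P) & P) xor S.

(R | ~P | S) & (P | S) & (~R | ~P | ~S)

((R xor ~P) & P) xor S
= (((R xor ~P) & P) | S) & ~((R xor ~P) & P & S)   [expand xor]
= (((R | ~P) & ~(R & ~P) & P) | S) & ~((R xor ~P) & P & S)   [expand xor]
= (((R | ~P) & ~(R & ~P) & P) | S) & ~((R | ~P) & ~(R & ~P) & P & S)   [expand xor]
= (((R | ~P) & (~R | ~~P) & P) | S) & ~((R | ~P) & ~(R & ~P) & P & S)   [De Morgan]
= (((R | ~P) & (~R | P) & P) | S) & ~((R | ~P) & ~(R & ~P) & P & S)   [double negation]
= (((R | ~P) & (~R | P) & P) | S) & (~(R | ~P) | ~~(R & ~P) | ~P | ~S)   [De Morgan]
= (((R | ~P) & (~R | P) & P) | S) & ((~R & ~~P) | ~~(R & ~P) | ~P | ~S)   [De Morgan]
= (((R | ~P) & (~R | P) & P) | S) & ((~R & P) | ~~(R & ~P) | ~P | ~S)   [double negation]
= (((R | ~P) & (~R | P) & P) | S) & ((~R & P) | (R & ~P) | ~P | ~S)   [double negation]
= (R | ~P | S) & (~R | P | S) & (P | S) & (~R | R | ~P | ~S) & (~R | ~P | ~P | ~S) & (P | R | ~P | ~S) & (P | ~P | ~P | ~S)   [distribute | over &]
= (R | ~P | S) & (P | S) & (~R | ~P | ~S)   [simplify]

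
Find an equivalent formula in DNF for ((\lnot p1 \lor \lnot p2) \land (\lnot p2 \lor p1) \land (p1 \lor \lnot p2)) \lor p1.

\lnot p2 \lor p1

((\lnot p1 \lor \lnot p2) \land (\lnot p2 \lor p1) \land (p1 \lor \lnot p2)) \lor p1
≡ (\lnot p1 \land \lnot p2 \land p1) \lor (\lnot p1 \land \lnot p2 \land \lnot p2) \lor (\lnot p1 \land p1 \land p1) \lor (\lnot p1 \land p1 \land \lnot p2) \lor (\lnot p2 \land \lnot p2 \land p1) \lor (\lnot p2 \land \lnot p2 \land \lnot p2) \lor (\lnot p2 \land p1 \land p1) \lor (\lnot p2 \land p1 \land \lnot p2) \lor p1   — distribute \land over \lor
≡ \lnot p2 \lor p1   — simplify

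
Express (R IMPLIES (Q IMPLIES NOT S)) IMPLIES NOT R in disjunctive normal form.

(R IMPLIES (Q IMPLIES NOT S)) IMPLIES NOT R
⇔ NOT (R IMPLIES (Q IMPLIES NOT S)) OR NOT R   [eliminate IMPLIES]
⇔ NOT (NOT R OR (Q IMPLIES NOT S)) OR NOT R   [eliminate IMPLIES]
⇔ NOT (NOT R OR NOT Q OR NOT S) OR NOT R   [eliminate IMPLIES]
⇔ (NOT NOT R AND NOT NOT Q AND NOT NOT S) OR NOT R   [De Morgan]
⇔ (R AND NOT NOT Q AND NOT NOT S) OR NOT R   [double negation]
⇔ (R AND Q AND NOT NOT S) OR NOT R   [double negation]
⇔ (R AND Q AND S) OR NOT R   [double negation]

(R AND Q AND S) OR NOT R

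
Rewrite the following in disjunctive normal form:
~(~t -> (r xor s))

~(~t -> (r xor s))
= ~(~~t | (r xor s))   [eliminate ->]
= ~(~~t | (r & ~s) | (~r & s))   [expand xor]
= ~~~t & ~(r & ~s) & ~(~r & s)   [De Morgan]
= ~t & ~(r & ~s) & ~(~r & s)   [double negation]
= ~t & (~r | ~~s) & ~(~r & s)   [De Morgan]
= ~t & (~r | s) & ~(~r & s)   [double negation]
= ~t & (~r | s) & (~~r | ~s)   [De Morgan]
= ~t & (~r | s) & (r | ~s)   [double negation]
= (~t & ~r & r) | (~t & ~r & ~s) | (~t & s & r) | (~t & s & ~s)   [distribute & over |]
= (~t & ~r & ~s) | (~t & s & r)   [simplify]

(~t & ~r & ~s) | (~t & s & r)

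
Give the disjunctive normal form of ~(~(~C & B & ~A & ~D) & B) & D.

~B & D

~(~(~C & B & ~A & ~D) & B) & D
≡ (~~(~C & B & ~A & ~D) | ~B) & D   [De Morgan]
≡ ((~C & B & ~A & ~D) | ~B) & D   [double negation]
≡ (~C & B & ~A & ~D & D) | (~B & D)   [distribute & over |]
≡ ~B & D   [simplify]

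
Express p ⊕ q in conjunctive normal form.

(p ∨ q) ∧ (¬p ∨ ¬q)

p ⊕ q
= (p ∨ q) ∧ ¬(p ∧ q)   [expand ⊕]
= (p ∨ q) ∧ (¬p ∨ ¬q)   [De Morgan]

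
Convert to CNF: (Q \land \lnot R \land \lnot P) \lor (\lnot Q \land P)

(Q \land \lnot R \land \lnot P) \lor (\lnot Q \land P)
≡ (Q \lor \lnot Q) \land (Q \lor P) \land (\lnot R \lor \lnot Q) \land (\lnot R \lor P) \land (\lnot P \lor \lnot Q) \land (\lnot P \lor P)   [distribute \lor over \land]
≡ (Q \lor P) \land (\lnot R \lor \lnot Q) \land (\lnot R \lor P) \land (\lnot P \lor \lnot Q)   [simplify]

(Q \lor P) \land (\lnot R \lor \lnot Q) \land (\lnot R \lor P) \land (\lnot P \lor \lnot Q)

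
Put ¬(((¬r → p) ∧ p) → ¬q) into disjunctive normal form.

¬(((¬r → p) ∧ p) → ¬q)
= ¬(¬((¬r → p) ∧ p) ∨ ¬q)   [eliminate →]
= ¬(¬((¬¬r ∨ p) ∧ p) ∨ ¬q)   [eliminate →]
= ¬¬((¬¬r ∨ p) ∧ p) ∧ ¬¬q   [De Morgan]
= (¬¬r ∨ p) ∧ p ∧ ¬¬q   [double negation]
= (r ∨ p) ∧ p ∧ ¬¬q   [double negation]
= (r ∨ p) ∧ p ∧ q   [double negation]
= (r ∧ p ∧ q) ∨ (p ∧ p ∧ q)   [distribute ∧ over ∨]
= p ∧ q   [simplify]

p ∧ q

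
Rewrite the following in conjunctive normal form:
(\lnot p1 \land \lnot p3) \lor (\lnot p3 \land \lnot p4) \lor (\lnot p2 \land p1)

(\lnot p1 \lor \lnot p4 \lor \lnot p2) \land (\lnot p3 \lor \lnot p2) \land (\lnot p3 \lor p1)

(\lnot p1 \land \lnot p3) \lor (\lnot p3 \land \lnot p4) \lor (\lnot p2 \land p1)
= (\lnot p1 \lor \lnot p3 \lor \lnot p2) \land (\lnot p1 \lor \lnot p3 \lor p1) \land (\lnot p1 \lor \lnot p4 \lor \lnot p2) \land (\lnot p1 \lor \lnot p4 \lor p1) \land (\lnot p3 \lor \lnot p3 \lor \lnot p2) \land (\lnot p3 \lor \lnot p3 \lor p1) \land (\lnot p3 \lor \lnot p4 \lor \lnot p2) \land (\lnot p3 \lor \lnot p4 \lor p1)   — distribute \lor over \land
= (\lnot p1 \lor \lnot p4 \lor \lnot p2) \land (\lnot p3 \lor \lnot p2) \land (\lnot p3 \lor p1)   — simplify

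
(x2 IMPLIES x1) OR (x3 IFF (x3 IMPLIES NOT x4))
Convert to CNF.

(x2 IMPLIES x1) OR (x3 IFF (x3 IMPLIES NOT x4))
⇔ NOT x2 OR x1 OR (x3 IFF (x3 IMPLIES NOT x4))
⇔ NOT x2 OR x1 OR ((x3 IMPLIES (x3 IMPLIES NOT x4)) AND ((x3 IMPLIES NOT x4) IMPLIES x3))
⇔ NOT x2 OR x1 OR ((NOT x3 OR (x3 IMPLIES NOT x4)) AND ((x3 IMPLIES NOT x4) IMPLIES x3))
⇔ NOT x2 OR x1 OR ((NOT x3 OR NOT x3 OR NOT x4) AND ((x3 IMPLIES NOT x4) IMPLIES x3))
⇔ NOT x2 OR x1 OR ((NOT x3 OR NOT x3 OR NOT x4) AND (NOT (x3 IMPLIES NOT x4) OR x3))
⇔ NOT x2 OR x1 OR ((NOT x3 OR NOT x3 OR NOT x4) AND (NOT (NOT x3 OR NOT x4) OR x3))
⇔ NOT x2 OR x1 OR ((NOT x3 OR NOT x3 OR NOT x4) AND ((NOT NOT x3 AND NOT NOT x4) OR x3))
⇔ NOT x2 OR x1 OR ((NOT x3 OR NOT x3 OR NOT x4) AND ((x3 AND NOT NOT x4) OR x3))
⇔ NOT x2 OR x1 OR ((NOT x3 OR NOT x3 OR NOT x4) AND ((x3 AND x4) OR x3))
⇔ (NOT x2 OR x1 OR NOT x3 OR NOT x3 OR NOT x4) AND (NOT x2 OR x1 OR x3 OR x3) AND (NOT x2 OR x1 OR x4 OR x3)
⇔ (NOT x2 OR x1 OR NOT x3 OR NOT x4) AND (NOT x2 OR x1 OR x3)

(NOT x2 OR x1 OR NOT x3 OR NOT x4) AND (NOT x2 OR x1 OR x3)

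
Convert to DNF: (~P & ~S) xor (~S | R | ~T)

(~P & ~S) xor (~S | R | ~T)
≡ (~P & ~S & ~(~S | R | ~T)) | (~(~P & ~S) & (~S | R | ~T))   — expand xor
≡ (~P & ~S & ~~S & ~R & ~~T) | (~(~P & ~S) & (~S | R | ~T))   — De Morgan
≡ (~P & ~S & S & ~R & ~~T) | (~(~P & ~S) & (~S | R | ~T))   — double negation
≡ (~P & ~S & S & ~R & T) | (~(~P & ~S) & (~S | R | ~T))   — double negation
≡ (~P & ~S & S & ~R & T) | ((~~P | ~~S) & (~S | R | ~T))   — De Morgan
≡ (~P & ~S & S & ~R & T) | ((P | ~~S) & (~S | R | ~T))   — double negation
≡ (~P & ~S & S & ~R & T) | ((P | S) & (~S | R | ~T))   — double negation
≡ (~P & ~S & S & ~R & T) | (P & ~S) | (P & R) | (P & ~T) | (S & ~S) | (S & R) | (S & ~T)   — distribute & over |
≡ (P & ~S) | (P & R) | (P & ~T) | (S & R) | (S & ~T)   — simplify

(P & ~S) | (P & R) | (P & ~T) | (S & R) | (S & ~T)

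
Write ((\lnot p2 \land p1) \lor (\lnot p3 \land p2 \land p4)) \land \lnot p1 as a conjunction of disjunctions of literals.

((\lnot p2 \land p1) \lor (\lnot p3 \land p2 \land p4)) \land \lnot p1
= (\lnot p2 \lor \lnot p3) \land (\lnot p2 \lor p2) \land (\lnot p2 \lor p4) \land (p1 \lor \lnot p3) \land (p1 \lor p2) \land (p1 \lor p4) \land \lnot p1
= (\lnot p2 \lor \lnot p3) \land (\lnot p2 \lor p4) \land (p1 \lor \lnot p3) \land (p1 \lor p2) \land (p1 \lor p4) \land \lnot p1

(\lnot p2 \lor \lnot p3) \land (\lnot p2 \lor p4) \land (p1 \lor \lnot p3) \land (p1 \lor p2) \land (p1 \lor p4) \land \lnot p1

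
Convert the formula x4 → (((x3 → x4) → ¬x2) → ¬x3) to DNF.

¬x4 ∨ (x4 ∧ x2) ∨ ¬x3

x4 → (((x3 → x4) → ¬x2) → ¬x3)
= ¬x4 ∨ (((x3 → x4) → ¬x2) → ¬x3)   [eliminate →]
= ¬x4 ∨ ¬((x3 → x4) → ¬x2) ∨ ¬x3   [eliminate →]
= ¬x4 ∨ ¬(¬(x3 → x4) ∨ ¬x2) ∨ ¬x3   [eliminate →]
= ¬x4 ∨ ¬(¬(¬x3 ∨ x4) ∨ ¬x2) ∨ ¬x3   [eliminate →]
= ¬x4 ∨ (¬¬(¬x3 ∨ x4) ∧ ¬¬x2) ∨ ¬x3   [De Morgan]
= ¬x4 ∨ ((¬x3 ∨ x4) ∧ ¬¬x2) ∨ ¬x3   [double negation]
= ¬x4 ∨ ((¬x3 ∨ x4) ∧ x2) ∨ ¬x3   [double negation]
= ¬x4 ∨ (¬x3 ∧ x2) ∨ (x4 ∧ x2) ∨ ¬x3   [distribute ∧ over ∨]
= ¬x4 ∨ (x4 ∧ x2) ∨ ¬x3   [simplify]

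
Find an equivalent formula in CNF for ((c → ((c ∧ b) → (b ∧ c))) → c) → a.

¬c ∨ a

((c → ((c ∧ b) → (b ∧ c))) → c) → a
⇔ ¬((c → ((c ∧ b) → (b ∧ c))) → c) ∨ a
⇔ ¬(¬(c → ((c ∧ b) → (b ∧ c))) ∨ c) ∨ a
⇔ ¬(¬(¬c ∨ ((c ∧ b) → (b ∧ c))) ∨ c) ∨ a
⇔ ¬(¬(¬c ∨ ¬(c ∧ b) ∨ (b ∧ c)) ∨ c) ∨ a
⇔ (¬¬(¬c ∨ ¬(c ∧ b) ∨ (b ∧ c)) ∧ ¬c) ∨ a
⇔ ((¬c ∨ ¬(c ∧ b) ∨ (b ∧ c)) ∧ ¬c) ∨ a
⇔ ((¬c ∨ ¬c ∨ ¬b ∨ (b ∧ c)) ∧ ¬c) ∨ a
⇔ (¬c ∨ ¬c ∨ ¬b ∨ b ∨ a) ∧ (¬c ∨ ¬c ∨ ¬b ∨ c ∨ a) ∧ (¬c ∨ a)
⇔ ¬c ∨ a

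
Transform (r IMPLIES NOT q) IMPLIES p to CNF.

(r IMPLIES NOT q) IMPLIES p
≡ NOT (r IMPLIES NOT q) OR p   — eliminate IMPLIES
≡ NOT (NOT r OR NOT q) OR p   — eliminate IMPLIES
≡ (NOT NOT r AND NOT NOT q) OR p   — De Morgan
≡ (r AND NOT NOT q) OR p   — double negation
≡ (r AND q) OR p   — double negation
≡ (r OR p) AND (q OR p)   — distribute OR over AND

(r OR p) AND (q OR p)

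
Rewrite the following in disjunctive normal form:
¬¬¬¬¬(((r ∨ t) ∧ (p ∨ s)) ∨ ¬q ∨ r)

¬¬¬¬¬(((r ∨ t) ∧ (p ∨ s)) ∨ ¬q ∨ r)
= ¬¬¬(((r ∨ t) ∧ (p ∨ s)) ∨ ¬q ∨ r)   [double negation]
= ¬(((r ∨ t) ∧ (p ∨ s)) ∨ ¬q ∨ r)   [double negation]
= ¬((r ∨ t) ∧ (p ∨ s)) ∧ ¬¬q ∧ ¬r   [De Morgan]
= (¬(r ∨ t) ∨ ¬(p ∨ s)) ∧ ¬¬q ∧ ¬r   [De Morgan]
= ((¬r ∧ ¬t) ∨ ¬(p ∨ s)) ∧ ¬¬q ∧ ¬r   [De Morgan]
= ((¬r ∧ ¬t) ∨ (¬p ∧ ¬s)) ∧ ¬¬q ∧ ¬r   [De Morgan]
= ((¬r ∧ ¬t) ∨ (¬p ∧ ¬s)) ∧ q ∧ ¬r   [double negation]
= (¬r ∧ ¬t ∧ q ∧ ¬r) ∨ (¬p ∧ ¬s ∧ q ∧ ¬r)   [distribute ∧ over ∨]
= (¬r ∧ ¬t ∧ q) ∨ (¬p ∧ ¬s ∧ q ∧ ¬r)   [simplify]

(¬r ∧ ¬t ∧ q) ∨ (¬p ∧ ¬s ∧ q ∧ ¬r)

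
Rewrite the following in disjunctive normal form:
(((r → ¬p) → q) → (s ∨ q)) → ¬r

(((r → ¬p) → q) → (s ∨ q)) → ¬r
= ¬(((r → ¬p) → q) → (s ∨ q)) ∨ ¬r   (eliminate →)
= ¬(¬((r → ¬p) → q) ∨ s ∨ q) ∨ ¬r   (eliminate →)
= ¬(¬(¬(r → ¬p) ∨ q) ∨ s ∨ q) ∨ ¬r   (eliminate →)
= ¬(¬(¬(¬r ∨ ¬p) ∨ q) ∨ s ∨ q) ∨ ¬r   (eliminate →)
= (¬¬(¬(¬r ∨ ¬p) ∨ q) ∧ ¬s ∧ ¬q) ∨ ¬r   (De Morgan)
= ((¬(¬r ∨ ¬p) ∨ q) ∧ ¬s ∧ ¬q) ∨ ¬r   (double negation)
= (((¬¬r ∧ ¬¬p) ∨ q) ∧ ¬s ∧ ¬q) ∨ ¬r   (De Morgan)
= (((r ∧ ¬¬p) ∨ q) ∧ ¬s ∧ ¬q) ∨ ¬r   (double negation)
= (((r ∧ p) ∨ q) ∧ ¬s ∧ ¬q) ∨ ¬r   (double negation)
= (r ∧ p ∧ ¬s ∧ ¬q) ∨ (q ∧ ¬s ∧ ¬q) ∨ ¬r   (distribute ∧ over ∨)
= (r ∧ p ∧ ¬s ∧ ¬q) ∨ ¬r   (simplify)

(r ∧ p ∧ ¬s ∧ ¬q) ∨ ¬r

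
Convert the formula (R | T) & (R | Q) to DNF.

R | (T & Q)

(R | T) & (R | Q)
= (R & R) | (R & Q) | (T & R) | (T & Q)   [distribute & over |]
= R | (T & Q)   [simplify]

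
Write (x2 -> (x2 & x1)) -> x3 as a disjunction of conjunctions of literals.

(x2 -> (x2 & x1)) -> x3
≡ ~(x2 -> (x2 & x1)) | x3   [eliminate ->]
≡ ~(~x2 | (x2 & x1)) | x3   [eliminate ->]
≡ (~~x2 & ~(x2 & x1)) | x3   [De Morgan]
≡ (x2 & ~(x2 & x1)) | x3   [double negation]
≡ (x2 & (~x2 | ~x1)) | x3   [De Morgan]
≡ (x2 & ~x2) | (x2 & ~x1) | x3   [distribute & over |]
≡ (x2 & ~x1) | x3   [simplify]

(x2 & ~x1) | x3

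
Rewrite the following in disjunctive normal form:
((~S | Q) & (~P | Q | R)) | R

(~S & ~P) | Q | R

((~S | Q) & (~P | Q | R)) | R
≡ (~S & ~P) | (~S & Q) | (~S & R) | (Q & ~P) | (Q & Q) | (Q & R) | R   — distribute & over |
≡ (~S & ~P) | Q | R   — simplify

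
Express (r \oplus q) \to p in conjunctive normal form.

(r \oplus q) \to p
≡ \lnot (r \oplus q) \lor p   [eliminate \to]
≡ \lnot ((r \lor q) \land \lnot (r \land q)) \lor p   [expand \oplus]
≡ \lnot (r \lor q) \lor \lnot \lnot (r \land q) \lor p   [De Morgan]
≡ (\lnot r \land \lnot q) \lor \lnot \lnot (r \land q) \lor p   [De Morgan]
≡ (\lnot r \land \lnot q) \lor (r \land q) \lor p   [double negation]
≡ (\lnot r \lor r \lor p) \land (\lnot r \lor q \lor p) \land (\lnot q \lor r \lor p) \land (\lnot q \lor q \lor p)   [distribute \lor over \land]
≡ (\lnot r \lor q \lor p) \land (\lnot q \lor r \lor p)   [simplify]

(\lnot r \lor q \lor p) \land (\lnot q \lor r \lor p)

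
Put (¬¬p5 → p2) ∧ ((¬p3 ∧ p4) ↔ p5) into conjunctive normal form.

(¬¬p5 → p2) ∧ ((¬p3 ∧ p4) ↔ p5)
≡ (¬¬¬p5 ∨ p2) ∧ ((¬p3 ∧ p4) ↔ p5)   [eliminate →]
≡ (¬¬¬p5 ∨ p2) ∧ ((¬p3 ∧ p4) → p5) ∧ (p5 → (¬p3 ∧ p4))   [eliminate ↔]
≡ (¬¬¬p5 ∨ p2) ∧ (¬(¬p3 ∧ p4) ∨ p5) ∧ (p5 → (¬p3 ∧ p4))   [eliminate →]
≡ (¬¬¬p5 ∨ p2) ∧ (¬(¬p3 ∧ p4) ∨ p5) ∧ (¬p5 ∨ (¬p3 ∧ p4))   [eliminate →]
≡ (¬p5 ∨ p2) ∧ (¬(¬p3 ∧ p4) ∨ p5) ∧ (¬p5 ∨ (¬p3 ∧ p4))   [double negation]
≡ (¬p5 ∨ p2) ∧ (¬¬p3 ∨ ¬p4 ∨ p5) ∧ (¬p5 ∨ (¬p3 ∧ p4))   [De Morgan]
≡ (¬p5 ∨ p2) ∧ (p3 ∨ ¬p4 ∨ p5) ∧ (¬p5 ∨ (¬p3 ∧ p4))   [double negation]
≡ (¬p5 ∨ p2) ∧ (p3 ∨ ¬p4 ∨ p5) ∧ (¬p5 ∨ ¬p3) ∧ (¬p5 ∨ p4)   [distribute ∨ over ∧]

(¬p5 ∨ p2) ∧ (p3 ∨ ¬p4 ∨ p5) ∧ (¬p5 ∨ ¬p3) ∧ (¬p5 ∨ p4)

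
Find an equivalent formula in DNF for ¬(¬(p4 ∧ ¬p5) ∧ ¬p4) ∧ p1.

¬(¬(p4 ∧ ¬p5) ∧ ¬p4) ∧ p1
= (¬¬(p4 ∧ ¬p5) ∨ ¬¬p4) ∧ p1
= ((p4 ∧ ¬p5) ∨ ¬¬p4) ∧ p1
= ((p4 ∧ ¬p5) ∨ p4) ∧ p1
= (p4 ∧ ¬p5 ∧ p1) ∨ (p4 ∧ p1)
= p4 ∧ p1

p4 ∧ p1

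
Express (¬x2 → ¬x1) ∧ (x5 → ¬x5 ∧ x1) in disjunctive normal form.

x2 ∧ ¬x5 ∨ ¬x1 ∧ ¬x5

(¬x2 → ¬x1) ∧ (x5 → ¬x5 ∧ x1)
= (¬¬x2 ∨ ¬x1) ∧ (x5 → ¬x5 ∧ x1)
= (¬¬x2 ∨ ¬x1) ∧ (¬x5 ∨ ¬x5 ∧ x1)
= (x2 ∨ ¬x1) ∧ (¬x5 ∨ ¬x5 ∧ x1)
= x2 ∧ ¬x5 ∨ x2 ∧ ¬x5 ∧ x1 ∨ ¬x1 ∧ ¬x5 ∨ ¬x1 ∧ ¬x5 ∧ x1
= x2 ∧ ¬x5 ∨ ¬x1 ∧ ¬x5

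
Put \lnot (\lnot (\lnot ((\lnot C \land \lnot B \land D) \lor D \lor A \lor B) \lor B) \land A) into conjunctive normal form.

\lnot A \lor B

\lnot (\lnot (\lnot ((\lnot C \land \lnot B \land D) \lor D \lor A \lor B) \lor B) \land A)
≡ \lnot \lnot (\lnot ((\lnot C \land \lnot B \land D) \lor D \lor A \lor B) \lor B) \lor \lnot A   — De Morgan
≡ \lnot ((\lnot C \land \lnot B \land D) \lor D \lor A \lor B) \lor B \lor \lnot A   — double negation
≡ (\lnot (\lnot C \land \lnot B \land D) \land \lnot D \land \lnot A \land \lnot B) \lor B \lor \lnot A   — De Morgan
≡ ((\lnot \lnot C \lor \lnot \lnot B \lor \lnot D) \land \lnot D \land \lnot A \land \lnot B) \lor B \lor \lnot A   — De Morgan
≡ ((C \lor \lnot \lnot B \lor \lnot D) \land \lnot D \land \lnot A \land \lnot B) \lor B \lor \lnot A   — double negation
≡ ((C \lor B \lor \lnot D) \land \lnot D \land \lnot A \land \lnot B) \lor B \lor \lnot A   — double negation
≡ (C \lor B \lor \lnot D \lor B \lor \lnot A) \land (\lnot D \lor B \lor \lnot A) \land (\lnot A \lor B \lor \lnot A) \land (\lnot B \lor B \lor \lnot A)   — distribute \lor over \land
≡ \lnot A \lor B   — simplify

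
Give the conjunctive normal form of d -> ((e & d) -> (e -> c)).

d -> ((e & d) -> (e -> c))
⇔ ~d | ((e & d) -> (e -> c))   — eliminate ->
⇔ ~d | ~(e & d) | (e -> c)   — eliminate ->
⇔ ~d | ~(e & d) | ~e | c   — eliminate ->
⇔ ~d | ~e | ~d | ~e | c   — De Morgan
⇔ ~d | ~e | c   — simplify

~d | ~e | c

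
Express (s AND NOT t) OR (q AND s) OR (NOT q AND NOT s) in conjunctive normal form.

(s OR NOT q) AND (NOT t OR q OR NOT s)

(s AND NOT t) OR (q AND s) OR (NOT q AND NOT s)
≡ (s OR q OR NOT q) AND (s OR q OR NOT s) AND (s OR s OR NOT q) AND (s OR s OR NOT s) AND (NOT t OR q OR NOT q) AND (NOT t OR q OR NOT s) AND (NOT t OR s OR NOT q) AND (NOT t OR s OR NOT s)   [distribute OR over AND]
≡ (s OR NOT q) AND (NOT t OR q OR NOT s)   [simplify]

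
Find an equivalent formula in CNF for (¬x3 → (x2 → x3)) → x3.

x2 ∨ x3

(¬x3 → (x2 → x3)) → x3
= ¬(¬x3 → (x2 → x3)) ∨ x3   (eliminate →)
= ¬(¬¬x3 ∨ (x2 → x3)) ∨ x3   (eliminate →)
= ¬(¬¬x3 ∨ ¬x2 ∨ x3) ∨ x3   (eliminate →)
= (¬¬¬x3 ∧ ¬¬x2 ∧ ¬x3) ∨ x3   (De Morgan)
= (¬x3 ∧ ¬¬x2 ∧ ¬x3) ∨ x3   (double negation)
= (¬x3 ∧ x2 ∧ ¬x3) ∨ x3   (double negation)
= (¬x3 ∨ x3) ∧ (x2 ∨ x3) ∧ (¬x3 ∨ x3)   (distribute ∨ over ∧)
= x2 ∨ x3   (simplify)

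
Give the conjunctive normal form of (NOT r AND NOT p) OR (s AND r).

(NOT r AND NOT p) OR (s AND r)
⇔ (NOT r OR s) AND (NOT r OR r) AND (NOT p OR s) AND (NOT p OR r)   (distribute OR over AND)
⇔ (NOT r OR s) AND (NOT p OR s) AND (NOT p OR r)   (simplify)

(NOT r OR s) AND (NOT p OR s) AND (NOT p OR r)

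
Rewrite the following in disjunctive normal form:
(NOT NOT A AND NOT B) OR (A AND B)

(NOT NOT A AND NOT B) OR (A AND B)
= (A AND NOT B) OR (A AND B)   — double negation

(A AND NOT B) OR (A AND B)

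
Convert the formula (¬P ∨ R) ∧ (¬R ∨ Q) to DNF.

(¬P ∨ R) ∧ (¬R ∨ Q)
⇔ (¬P ∧ ¬R) ∨ (¬P ∧ Q) ∨ (R ∧ ¬R) ∨ (R ∧ Q)   — distribute ∧ over ∨
⇔ (¬P ∧ ¬R) ∨ (¬P ∧ Q) ∨ (R ∧ Q)   — simplify

(¬P ∧ ¬R) ∨ (¬P ∧ Q) ∨ (R ∧ Q)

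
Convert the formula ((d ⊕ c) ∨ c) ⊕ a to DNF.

(d ∧ ¬c ∧ ¬a) ∨ (c ∧ ¬a) ∨ (¬d ∧ ¬c ∧ a)

((d ⊕ c) ∨ c) ⊕ a
⇔ (((d ⊕ c) ∨ c) ∧ ¬a) ∨ (¬((d ⊕ c) ∨ c) ∧ a)   [expand ⊕]
⇔ (((d ∧ ¬c) ∨ (¬d ∧ c) ∨ c) ∧ ¬a) ∨ (¬((d ⊕ c) ∨ c) ∧ a)   [expand ⊕]
⇔ (((d ∧ ¬c) ∨ (¬d ∧ c) ∨ c) ∧ ¬a) ∨ (¬((d ∧ ¬c) ∨ (¬d ∧ c) ∨ c) ∧ a)   [expand ⊕]
⇔ (((d ∧ ¬c) ∨ (¬d ∧ c) ∨ c) ∧ ¬a) ∨ (¬(d ∧ ¬c) ∧ ¬(¬d ∧ c) ∧ ¬c ∧ a)   [De Morgan]
⇔ (((d ∧ ¬c) ∨ (¬d ∧ c) ∨ c) ∧ ¬a) ∨ ((¬d ∨ ¬¬c) ∧ ¬(¬d ∧ c) ∧ ¬c ∧ a)   [De Morgan]
⇔ (((d ∧ ¬c) ∨ (¬d ∧ c) ∨ c) ∧ ¬a) ∨ ((¬d ∨ c) ∧ ¬(¬d ∧ c) ∧ ¬c ∧ a)   [double negation]
⇔ (((d ∧ ¬c) ∨ (¬d ∧ c) ∨ c) ∧ ¬a) ∨ ((¬d ∨ c) ∧ (¬¬d ∨ ¬c) ∧ ¬c ∧ a)   [De Morgan]
⇔ (((d ∧ ¬c) ∨ (¬d ∧ c) ∨ c) ∧ ¬a) ∨ ((¬d ∨ c) ∧ (d ∨ ¬c) ∧ ¬c ∧ a)   [double negation]
⇔ (d ∧ ¬c ∧ ¬a) ∨ (¬d ∧ c ∧ ¬a) ∨ (c ∧ ¬a) ∨ (¬d ∧ d ∧ ¬c ∧ a) ∨ (¬d ∧ ¬c ∧ ¬c ∧ a) ∨ (c ∧ d ∧ ¬c ∧ a) ∨ (c ∧ ¬c ∧ ¬c ∧ a)   [distribute ∧ over ∨]
⇔ (d ∧ ¬c ∧ ¬a) ∨ (c ∧ ¬a) ∨ (¬d ∧ ¬c ∧ a)   [simplify]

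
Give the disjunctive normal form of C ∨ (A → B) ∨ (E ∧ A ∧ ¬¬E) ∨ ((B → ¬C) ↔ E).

C ∨ ¬A ∨ B ∨ (E ∧ A) ∨ (E ∧ ¬B) ∨ (E ∧ ¬C)

C ∨ (A → B) ∨ (E ∧ A ∧ ¬¬E) ∨ ((B → ¬C) ↔ E)
= C ∨ ¬A ∨ B ∨ (E ∧ A ∧ ¬¬E) ∨ ((B → ¬C) ↔ E)   (eliminate →)
= C ∨ ¬A ∨ B ∨ (E ∧ A ∧ ¬¬E) ∨ (((B → ¬C) → E) ∧ (E → (B → ¬C)))   (eliminate ↔)
= C ∨ ¬A ∨ B ∨ (E ∧ A ∧ ¬¬E) ∨ ((¬(B → ¬C) ∨ E) ∧ (E → (B → ¬C)))   (eliminate →)
= C ∨ ¬A ∨ B ∨ (E ∧ A ∧ ¬¬E) ∨ ((¬(¬B ∨ ¬C) ∨ E) ∧ (E → (B → ¬C)))   (eliminate →)
= C ∨ ¬A ∨ B ∨ (E ∧ A ∧ ¬¬E) ∨ ((¬(¬B ∨ ¬C) ∨ E) ∧ (¬E ∨ (B → ¬C)))   (eliminate →)
= C ∨ ¬A ∨ B ∨ (E ∧ A ∧ ¬¬E) ∨ ((¬(¬B ∨ ¬C) ∨ E) ∧ (¬E ∨ ¬B ∨ ¬C))   (eliminate →)
= C ∨ ¬A ∨ B ∨ (E ∧ A ∧ E) ∨ ((¬(¬B ∨ ¬C) ∨ E) ∧ (¬E ∨ ¬B ∨ ¬C))   (double negation)
= C ∨ ¬A ∨ B ∨ (E ∧ A ∧ E) ∨ (((¬¬B ∧ ¬¬C) ∨ E) ∧ (¬E ∨ ¬B ∨ ¬C))   (De Morgan)
= C ∨ ¬A ∨ B ∨ (E ∧ A ∧ E) ∨ (((B ∧ ¬¬C) ∨ E) ∧ (¬E ∨ ¬B ∨ ¬C))   (double negation)
= C ∨ ¬A ∨ B ∨ (E ∧ A ∧ E) ∨ (((B ∧ C) ∨ E) ∧ (¬E ∨ ¬B ∨ ¬C))   (double negation)
= C ∨ ¬A ∨ B ∨ (E ∧ A ∧ E) ∨ (B ∧ C ∧ ¬E) ∨ (B ∧ C ∧ ¬B) ∨ (B ∧ C ∧ ¬C) ∨ (E ∧ ¬E) ∨ (E ∧ ¬B) ∨ (E ∧ ¬C)   (distribute ∧ over ∨)
= C ∨ ¬A ∨ B ∨ (E ∧ A) ∨ (E ∧ ¬B) ∨ (E ∧ ¬C)   (simplify)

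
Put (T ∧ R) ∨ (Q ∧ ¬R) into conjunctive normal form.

(T ∧ R) ∨ (Q ∧ ¬R)
⇔ (T ∨ Q) ∧ (T ∨ ¬R) ∧ (R ∨ Q) ∧ (R ∨ ¬R)   [distribute ∨ over ∧]
⇔ (T ∨ Q) ∧ (T ∨ ¬R) ∧ (R ∨ Q)   [simplify]

(T ∨ Q) ∧ (T ∨ ¬R) ∧ (R ∨ Q)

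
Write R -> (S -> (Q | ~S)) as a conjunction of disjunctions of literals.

~R | ~S | Q

R -> (S -> (Q | ~S))
= ~R | (S -> (Q | ~S))   [eliminate ->]
= ~R | ~S | Q | ~S   [eliminate ->]
= ~R | ~S | Q   [simplify]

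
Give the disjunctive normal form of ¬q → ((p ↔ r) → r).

q ∨ (p ∧ ¬r) ∨ r

¬q → ((p ↔ r) → r)
≡ ¬¬q ∨ ((p ↔ r) → r)   — eliminate →
≡ ¬¬q ∨ ¬(p ↔ r) ∨ r   — eliminate →
≡ ¬¬q ∨ ¬((p → r) ∧ (r → p)) ∨ r   — eliminate ↔
≡ ¬¬q ∨ ¬((¬p ∨ r) ∧ (r → p)) ∨ r   — eliminate →
≡ ¬¬q ∨ ¬((¬p ∨ r) ∧ (¬r ∨ p)) ∨ r   — eliminate →
≡ q ∨ ¬((¬p ∨ r) ∧ (¬r ∨ p)) ∨ r   — double negation
≡ q ∨ ¬(¬p ∨ r) ∨ ¬(¬r ∨ p) ∨ r   — De Morgan
≡ q ∨ (¬¬p ∧ ¬r) ∨ ¬(¬r ∨ p) ∨ r   — De Morgan
≡ q ∨ (p ∧ ¬r) ∨ ¬(¬r ∨ p) ∨ r   — double negation
≡ q ∨ (p ∧ ¬r) ∨ (¬¬r ∧ ¬p) ∨ r   — De Morgan
≡ q ∨ (p ∧ ¬r) ∨ (r ∧ ¬p) ∨ r   — double negation
≡ q ∨ (p ∧ ¬r) ∨ r   — simplify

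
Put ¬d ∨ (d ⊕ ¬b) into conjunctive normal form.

¬d ∨ (d ⊕ ¬b)
= ¬d ∨ (d ∨ ¬b) ∧ ¬(d ∧ ¬b)   — expand ⊕
= ¬d ∨ (d ∨ ¬b) ∧ (¬d ∨ ¬¬b)   — De Morgan
= ¬d ∨ (d ∨ ¬b) ∧ (¬d ∨ b)   — double negation
= (¬d ∨ d ∨ ¬b) ∧ (¬d ∨ ¬d ∨ b)   — distribute ∨ over ∧
= ¬d ∨ b   — simplify

¬d ∨ b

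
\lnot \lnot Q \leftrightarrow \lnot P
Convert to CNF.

\lnot \lnot Q \leftrightarrow \lnot P
≡ (\lnot \lnot Q \to \lnot P) \land (\lnot P \to \lnot \lnot Q)   (eliminate \leftrightarrow)
≡ (\lnot \lnot \lnot Q \lor \lnot P) \land (\lnot P \to \lnot \lnot Q)   (eliminate \to)
≡ (\lnot \lnot \lnot Q \lor \lnot P) \land (\lnot \lnot P \lor \lnot \lnot Q)   (eliminate \to)
≡ (\lnot Q \lor \lnot P) \land (\lnot \lnot P \lor \lnot \lnot Q)   (double negation)
≡ (\lnot Q \lor \lnot P) \land (P \lor \lnot \lnot Q)   (double negation)
≡ (\lnot Q \lor \lnot P) \land (P \lor Q)   (double negation)

(\lnot Q \lor \lnot P) \land (P \lor Q)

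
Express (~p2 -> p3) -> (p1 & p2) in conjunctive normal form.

(~p2 -> p3) -> (p1 & p2)
⇔ ~(~p2 -> p3) | (p1 & p2)   [eliminate ->]
⇔ ~(~~p2 | p3) | (p1 & p2)   [eliminate ->]
⇔ (~~~p2 & ~p3) | (p1 & p2)   [De Morgan]
⇔ (~p2 & ~p3) | (p1 & p2)   [double negation]
⇔ (~p2 | p1) & (~p2 | p2) & (~p3 | p1) & (~p3 | p2)   [distribute | over &]
⇔ (~p2 | p1) & (~p3 | p1) & (~p3 | p2)   [simplify]

(~p2 | p1) & (~p3 | p1) & (~p3 | p2)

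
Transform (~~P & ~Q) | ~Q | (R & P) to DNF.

~Q | (R & P)

(~~P & ~Q) | ~Q | (R & P)
≡ (P & ~Q) | ~Q | (R & P)   — double negation
≡ ~Q | (R & P)   — simplify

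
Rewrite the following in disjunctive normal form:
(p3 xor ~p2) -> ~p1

(p3 xor ~p2) -> ~p1
⇔ ~(p3 xor ~p2) | ~p1   (eliminate ->)
⇔ ~((p3 & ~~p2) | (~p3 & ~p2)) | ~p1   (expand xor)
⇔ (~(p3 & ~~p2) & ~(~p3 & ~p2)) | ~p1   (De Morgan)
⇔ ((~p3 | ~~~p2) & ~(~p3 & ~p2)) | ~p1   (De Morgan)
⇔ ((~p3 | ~p2) & ~(~p3 & ~p2)) | ~p1   (double negation)
⇔ ((~p3 | ~p2) & (~~p3 | ~~p2)) | ~p1   (De Morgan)
⇔ ((~p3 | ~p2) & (p3 | ~~p2)) | ~p1   (double negation)
⇔ ((~p3 | ~p2) & (p3 | p2)) | ~p1   (double negation)
⇔ (~p3 & p3) | (~p3 & p2) | (~p2 & p3) | (~p2 & p2) | ~p1   (distribute & over |)
⇔ (~p3 & p2) | (~p2 & p3) | ~p1   (simplify)

(~p3 & p2) | (~p2 & p3) | ~p1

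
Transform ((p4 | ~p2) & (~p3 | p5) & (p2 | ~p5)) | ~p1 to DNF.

((p4 | ~p2) & (~p3 | p5) & (p2 | ~p5)) | ~p1
= (p4 & ~p3 & p2) | (p4 & ~p3 & ~p5) | (p4 & p5 & p2) | (p4 & p5 & ~p5) | (~p2 & ~p3 & p2) | (~p2 & ~p3 & ~p5) | (~p2 & p5 & p2) | (~p2 & p5 & ~p5) | ~p1   [distribute & over |]
= (p4 & ~p3 & p2) | (p4 & ~p3 & ~p5) | (p4 & p5 & p2) | (~p2 & ~p3 & ~p5) | ~p1   [simplify]

(p4 & ~p3 & p2) | (p4 & ~p3 & ~p5) | (p4 & p5 & p2) | (~p2 & ~p3 & ~p5) | ~p1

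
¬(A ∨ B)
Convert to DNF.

¬A ∧ ¬B

¬(A ∨ B)
≡ ¬A ∧ ¬B   (De Morgan)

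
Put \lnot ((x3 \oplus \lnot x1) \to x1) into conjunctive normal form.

(\lnot x3 \lor x1) \land \lnot x1

\lnot ((x3 \oplus \lnot x1) \to x1)
⇔ \lnot (\lnot (x3 \oplus \lnot x1) \lor x1)   — eliminate \to
⇔ \lnot (\lnot ((x3 \lor \lnot x1) \land \lnot (x3 \land \lnot x1)) \lor x1)   — expand \oplus
⇔ \lnot \lnot ((x3 \lor \lnot x1) \land \lnot (x3 \land \lnot x1)) \land \lnot x1   — De Morgan
⇔ (x3 \lor \lnot x1) \land \lnot (x3 \land \lnot x1) \land \lnot x1   — double negation
⇔ (x3 \lor \lnot x1) \land (\lnot x3 \lor \lnot \lnot x1) \land \lnot x1   — De Morgan
⇔ (x3 \lor \lnot x1) \land (\lnot x3 \lor x1) \land \lnot x1   — double negation
⇔ (\lnot x3 \lor x1) \land \lnot x1   — simplify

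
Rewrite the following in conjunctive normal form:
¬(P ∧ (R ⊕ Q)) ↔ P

¬(P ∧ (R ⊕ Q)) ↔ P
⇔ (¬(P ∧ (R ⊕ Q)) → P) ∧ (P → ¬(P ∧ (R ⊕ Q)))   (eliminate ↔)
⇔ (¬¬(P ∧ (R ⊕ Q)) ∨ P) ∧ (P → ¬(P ∧ (R ⊕ Q)))   (eliminate →)
⇔ (¬¬(P ∧ (R ∨ Q) ∧ ¬(R ∧ Q)) ∨ P) ∧ (P → ¬(P ∧ (R ⊕ Q)))   (expand ⊕)
⇔ (¬¬(P ∧ (R ∨ Q) ∧ ¬(R ∧ Q)) ∨ P) ∧ (¬P ∨ ¬(P ∧ (R ⊕ Q)))   (eliminate →)
⇔ (¬¬(P ∧ (R ∨ Q) ∧ ¬(R ∧ Q)) ∨ P) ∧ (¬P ∨ ¬(P ∧ (R ∨ Q) ∧ ¬(R ∧ Q)))   (expand ⊕)
⇔ ((P ∧ (R ∨ Q) ∧ ¬(R ∧ Q)) ∨ P) ∧ (¬P ∨ ¬(P ∧ (R ∨ Q) ∧ ¬(R ∧ Q)))   (double negation)
⇔ ((P ∧ (R ∨ Q) ∧ (¬R ∨ ¬Q)) ∨ P) ∧ (¬P ∨ ¬(P ∧ (R ∨ Q) ∧ ¬(R ∧ Q)))   (De Morgan)
⇔ ((P ∧ (R ∨ Q) ∧ (¬R ∨ ¬Q)) ∨ P) ∧ (¬P ∨ ¬P ∨ ¬(R ∨ Q) ∨ ¬¬(R ∧ Q))   (De Morgan)
⇔ ((P ∧ (R ∨ Q) ∧ (¬R ∨ ¬Q)) ∨ P) ∧ (¬P ∨ ¬P ∨ (¬R ∧ ¬Q) ∨ ¬¬(R ∧ Q))   (De Morgan)
⇔ ((P ∧ (R ∨ Q) ∧ (¬R ∨ ¬Q)) ∨ P) ∧ (¬P ∨ ¬P ∨ (¬R ∧ ¬Q) ∨ (R ∧ Q))   (double negation)
⇔ (P ∨ P) ∧ (R ∨ Q ∨ P) ∧ (¬R ∨ ¬Q ∨ P) ∧ (¬P ∨ ¬P ∨ ¬R ∨ R) ∧ (¬P ∨ ¬P ∨ ¬R ∨ Q) ∧ (¬P ∨ ¬P ∨ ¬Q ∨ R) ∧ (¬P ∨ ¬P ∨ ¬Q ∨ Q)   (distribute ∨ over ∧)
⇔ P ∧ (¬P ∨ ¬R ∨ Q) ∧ (¬P ∨ ¬Q ∨ R)   (simplify)

P ∧ (¬P ∨ ¬R ∨ Q) ∧ (¬P ∨ ¬Q ∨ R)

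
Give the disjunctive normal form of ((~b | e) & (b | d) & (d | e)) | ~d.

(~b & d) | (e & b) | (e & d) | ~d

((~b | e) & (b | d) & (d | e)) | ~d
= (~b & b & d) | (~b & b & e) | (~b & d & d) | (~b & d & e) | (e & b & d) | (e & b & e) | (e & d & d) | (e & d & e) | ~d
= (~b & d) | (e & b) | (e & d) | ~d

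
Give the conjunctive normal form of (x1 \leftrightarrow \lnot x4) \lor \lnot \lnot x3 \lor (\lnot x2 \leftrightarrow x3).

(x1 \leftrightarrow \lnot x4) \lor \lnot \lnot x3 \lor (\lnot x2 \leftrightarrow x3)
≡ (x1 \to \lnot x4) \land (\lnot x4 \to x1) \lor \lnot \lnot x3 \lor (\lnot x2 \leftrightarrow x3)   — eliminate \leftrightarrow
≡ (\lnot x1 \lor \lnot x4) \land (\lnot x4 \to x1) \lor \lnot \lnot x3 \lor (\lnot x2 \leftrightarrow x3)   — eliminate \to
≡ (\lnot x1 \lor \lnot x4) \land (\lnot \lnot x4 \lor x1) \lor \lnot \lnot x3 \lor (\lnot x2 \leftrightarrow x3)   — eliminate \to
≡ (\lnot x1 \lor \lnot x4) \land (\lnot \lnot x4 \lor x1) \lor \lnot \lnot x3 \lor (\lnot x2 \to x3) \land (x3 \to \lnot x2)   — eliminate \leftrightarrow
≡ (\lnot x1 \lor \lnot x4) \land (\lnot \lnot x4 \lor x1) \lor \lnot \lnot x3 \lor (\lnot \lnot x2 \lor x3) \land (x3 \to \lnot x2)   — eliminate \to
≡ (\lnot x1 \lor \lnot x4) \land (\lnot \lnot x4 \lor x1) \lor \lnot \lnot x3 \lor (\lnot \lnot x2 \lor x3) \land (\lnot x3 \lor \lnot x2)   — eliminate \to
≡ (\lnot x1 \lor \lnot x4) \land (x4 \lor x1) \lor \lnot \lnot x3 \lor (\lnot \lnot x2 \lor x3) \land (\lnot x3 \lor \lnot x2)   — double negation
≡ (\lnot x1 \lor \lnot x4) \land (x4 \lor x1) \lor x3 \lor (\lnot \lnot x2 \lor x3) \land (\lnot x3 \lor \lnot x2)   — double negation
≡ (\lnot x1 \lor \lnot x4) \land (x4 \lor x1) \lor x3 \lor (x2 \lor x3) \land (\lnot x3 \lor \lnot x2)   — double negation
≡ (\lnot x1 \lor \lnot x4 \lor x3 \lor x2 \lor x3) \land (\lnot x1 \lor \lnot x4 \lor x3 \lor \lnot x3 \lor \lnot x2) \land (x4 \lor x1 \lor x3 \lor x2 \lor x3) \land (x4 \lor x1 \lor x3 \lor \lnot x3 \lor \lnot x2)   — distribute \lor over \land
≡ (\lnot x1 \lor \lnot x4 \lor x3 \lor x2) \land (x4 \lor x1 \lor x3 \lor x2)   — simplify

(\lnot x1 \lor \lnot x4 \lor x3 \lor x2) \land (x4 \lor x1 \lor x3 \lor x2)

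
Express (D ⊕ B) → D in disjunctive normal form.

(¬D ∧ ¬B) ∨ D

(D ⊕ B) → D
⇔ ¬(D ⊕ B) ∨ D   [eliminate →]
⇔ ¬((D ∧ ¬B) ∨ (¬D ∧ B)) ∨ D   [expand ⊕]
⇔ (¬(D ∧ ¬B) ∧ ¬(¬D ∧ B)) ∨ D   [De Morgan]
⇔ ((¬D ∨ ¬¬B) ∧ ¬(¬D ∧ B)) ∨ D   [De Morgan]
⇔ ((¬D ∨ B) ∧ ¬(¬D ∧ B)) ∨ D   [double negation]
⇔ ((¬D ∨ B) ∧ (¬¬D ∨ ¬B)) ∨ D   [De Morgan]
⇔ ((¬D ∨ B) ∧ (D ∨ ¬B)) ∨ D   [double negation]
⇔ (¬D ∧ D) ∨ (¬D ∧ ¬B) ∨ (B ∧ D) ∨ (B ∧ ¬B) ∨ D   [distribute ∧ over ∨]
⇔ (¬D ∧ ¬B) ∨ D   [simplify]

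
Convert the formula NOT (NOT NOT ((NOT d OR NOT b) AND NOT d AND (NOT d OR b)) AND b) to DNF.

d OR NOT b

NOT (NOT NOT ((NOT d OR NOT b) AND NOT d AND (NOT d OR b)) AND b)
⇔ NOT NOT NOT ((NOT d OR NOT b) AND NOT d AND (NOT d OR b)) OR NOT b   [De Morgan]
⇔ NOT ((NOT d OR NOT b) AND NOT d AND (NOT d OR b)) OR NOT b   [double negation]
⇔ NOT (NOT d OR NOT b) OR NOT NOT d OR NOT (NOT d OR b) OR NOT b   [De Morgan]
⇔ (NOT NOT d AND NOT NOT b) OR NOT NOT d OR NOT (NOT d OR b) OR NOT b   [De Morgan]
⇔ (d AND NOT NOT b) OR NOT NOT d OR NOT (NOT d OR b) OR NOT b   [double negation]
⇔ (d AND b) OR NOT NOT d OR NOT (NOT d OR b) OR NOT b   [double negation]
⇔ (d AND b) OR d OR NOT (NOT d OR b) OR NOT b   [double negation]
⇔ (d AND b) OR d OR (NOT NOT d AND NOT b) OR NOT b   [De Morgan]
⇔ (d AND b) OR d OR (d AND NOT b) OR NOT b   [double negation]
⇔ d OR NOT b   [simplify]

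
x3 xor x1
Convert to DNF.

(x3 & ~x1) | (~x3 & x1)

x3 xor x1
= (x3 & ~x1) | (~x3 & x1)   [expand xor]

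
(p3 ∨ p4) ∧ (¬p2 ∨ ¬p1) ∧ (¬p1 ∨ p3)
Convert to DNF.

(p3 ∨ p4) ∧ (¬p2 ∨ ¬p1) ∧ (¬p1 ∨ p3)
= (p3 ∧ ¬p2 ∧ ¬p1) ∨ (p3 ∧ ¬p2 ∧ p3) ∨ (p3 ∧ ¬p1 ∧ ¬p1) ∨ (p3 ∧ ¬p1 ∧ p3) ∨ (p4 ∧ ¬p2 ∧ ¬p1) ∨ (p4 ∧ ¬p2 ∧ p3) ∨ (p4 ∧ ¬p1 ∧ ¬p1) ∨ (p4 ∧ ¬p1 ∧ p3)   — distribute ∧ over ∨
= (p3 ∧ ¬p2) ∨ (p3 ∧ ¬p1) ∨ (p4 ∧ ¬p1)   — simplify

(p3 ∧ ¬p2) ∨ (p3 ∧ ¬p1) ∨ (p4 ∧ ¬p1)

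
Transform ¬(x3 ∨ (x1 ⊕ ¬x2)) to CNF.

¬x3 ∧ (¬x1 ∨ ¬x2) ∧ (x2 ∨ x1)

¬(x3 ∨ (x1 ⊕ ¬x2))
= ¬(x3 ∨ ((x1 ∨ ¬x2) ∧ ¬(x1 ∧ ¬x2)))   (expand ⊕)
= ¬x3 ∧ ¬((x1 ∨ ¬x2) ∧ ¬(x1 ∧ ¬x2))   (De Morgan)
= ¬x3 ∧ (¬(x1 ∨ ¬x2) ∨ ¬¬(x1 ∧ ¬x2))   (De Morgan)
= ¬x3 ∧ ((¬x1 ∧ ¬¬x2) ∨ ¬¬(x1 ∧ ¬x2))   (De Morgan)
= ¬x3 ∧ ((¬x1 ∧ x2) ∨ ¬¬(x1 ∧ ¬x2))   (double negation)
= ¬x3 ∧ ((¬x1 ∧ x2) ∨ (x1 ∧ ¬x2))   (double negation)
= ¬x3 ∧ (¬x1 ∨ x1) ∧ (¬x1 ∨ ¬x2) ∧ (x2 ∨ x1) ∧ (x2 ∨ ¬x2)   (distribute ∨ over ∧)
= ¬x3 ∧ (¬x1 ∨ ¬x2) ∧ (x2 ∨ x1)   (simplify)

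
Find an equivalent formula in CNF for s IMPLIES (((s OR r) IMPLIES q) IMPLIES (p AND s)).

s IMPLIES (((s OR r) IMPLIES q) IMPLIES (p AND s))
= NOT s OR (((s OR r) IMPLIES q) IMPLIES (p AND s))   (eliminate IMPLIES)
= NOT s OR NOT ((s OR r) IMPLIES q) OR (p AND s)   (eliminate IMPLIES)
= NOT s OR NOT (NOT (s OR r) OR q) OR (p AND s)   (eliminate IMPLIES)
= NOT s OR (NOT NOT (s OR r) AND NOT q) OR (p AND s)   (De Morgan)
= NOT s OR ((s OR r) AND NOT q) OR (p AND s)   (double negation)
= (NOT s OR s OR r OR p) AND (NOT s OR s OR r OR s) AND (NOT s OR NOT q OR p) AND (NOT s OR NOT q OR s)   (distribute OR over AND)
= NOT s OR NOT q OR p   (simplify)

NOT s OR NOT q OR p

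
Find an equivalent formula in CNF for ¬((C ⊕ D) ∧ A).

(¬C ∨ D ∨ ¬A) ∧ (¬D ∨ C ∨ ¬A)

¬((C ⊕ D) ∧ A)
⇔ ¬((C ∨ D) ∧ ¬(C ∧ D) ∧ A)   (expand ⊕)
⇔ ¬(C ∨ D) ∨ ¬¬(C ∧ D) ∨ ¬A   (De Morgan)
⇔ (¬C ∧ ¬D) ∨ ¬¬(C ∧ D) ∨ ¬A   (De Morgan)
⇔ (¬C ∧ ¬D) ∨ (C ∧ D) ∨ ¬A   (double negation)
⇔ (¬C ∨ C ∨ ¬A) ∧ (¬C ∨ D ∨ ¬A) ∧ (¬D ∨ C ∨ ¬A) ∧ (¬D ∨ D ∨ ¬A)   (distribute ∨ over ∧)
⇔ (¬C ∨ D ∨ ¬A) ∧ (¬D ∨ C ∨ ¬A)   (simplify)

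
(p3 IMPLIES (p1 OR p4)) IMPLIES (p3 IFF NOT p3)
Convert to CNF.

p3 AND (NOT p1 OR NOT p3) AND (NOT p4 OR NOT p3)

(p3 IMPLIES (p1 OR p4)) IMPLIES (p3 IFF NOT p3)
⇔ NOT (p3 IMPLIES (p1 OR p4)) OR (p3 IFF NOT p3)   [eliminate IMPLIES]
⇔ NOT (NOT p3 OR p1 OR p4) OR (p3 IFF NOT p3)   [eliminate IMPLIES]
⇔ NOT (NOT p3 OR p1 OR p4) OR ((p3 IMPLIES NOT p3) AND (NOT p3 IMPLIES p3))   [eliminate IFF]
⇔ NOT (NOT p3 OR p1 OR p4) OR ((NOT p3 OR NOT p3) AND (NOT p3 IMPLIES p3))   [eliminate IMPLIES]
⇔ NOT (NOT p3 OR p1 OR p4) OR ((NOT p3 OR NOT p3) AND (NOT NOT p3 OR p3))   [eliminate IMPLIES]
⇔ (NOT NOT p3 AND NOT p1 AND NOT p4) OR ((NOT p3 OR NOT p3) AND (NOT NOT p3 OR p3))   [De Morgan]
⇔ (p3 AND NOT p1 AND NOT p4) OR ((NOT p3 OR NOT p3) AND (NOT NOT p3 OR p3))   [double negation]
⇔ (p3 AND NOT p1 AND NOT p4) OR ((NOT p3 OR NOT p3) AND (p3 OR p3))   [double negation]
⇔ (p3 OR NOT p3 OR NOT p3) AND (p3 OR p3 OR p3) AND (NOT p1 OR NOT p3 OR NOT p3) AND (NOT p1 OR p3 OR p3) AND (NOT p4 OR NOT p3 OR NOT p3) AND (NOT p4 OR p3 OR p3)   [distribute OR over AND]
⇔ p3 AND (NOT p1 OR NOT p3) AND (NOT p4 OR NOT p3)   [simplify]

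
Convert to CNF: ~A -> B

A | B

~A -> B
≡ ~~A | B   (eliminate ->)
≡ A | B   (double negation)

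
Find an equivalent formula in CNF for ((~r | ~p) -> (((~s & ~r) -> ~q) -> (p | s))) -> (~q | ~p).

~p | ~q

((~r | ~p) -> (((~s & ~r) -> ~q) -> (p | s))) -> (~q | ~p)
≡ ~((~r | ~p) -> (((~s & ~r) -> ~q) -> (p | s))) | ~q | ~p   — eliminate ->
≡ ~(~(~r | ~p) | (((~s & ~r) -> ~q) -> (p | s))) | ~q | ~p   — eliminate ->
≡ ~(~(~r | ~p) | ~((~s & ~r) -> ~q) | p | s) | ~q | ~p   — eliminate ->
≡ ~(~(~r | ~p) | ~(~(~s & ~r) | ~q) | p | s) | ~q | ~p   — eliminate ->
≡ (~~(~r | ~p) & ~~(~(~s & ~r) | ~q) & ~p & ~s) | ~q | ~p   — De Morgan
≡ ((~r | ~p) & ~~(~(~s & ~r) | ~q) & ~p & ~s) | ~q | ~p   — double negation
≡ ((~r | ~p) & (~(~s & ~r) | ~q) & ~p & ~s) | ~q | ~p   — double negation
≡ ((~r | ~p) & (~~s | ~~r | ~q) & ~p & ~s) | ~q | ~p   — De Morgan
≡ ((~r | ~p) & (s | ~~r | ~q) & ~p & ~s) | ~q | ~p   — double negation
≡ ((~r | ~p) & (s | r | ~q) & ~p & ~s) | ~q | ~p   — double negation
≡ (~r | ~p | ~q | ~p) & (s | r | ~q | ~q | ~p) & (~p | ~q | ~p) & (~s | ~q | ~p)   — distribute | over &
≡ ~p | ~q   — simplify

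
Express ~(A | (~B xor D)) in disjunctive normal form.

(~A & B & ~D) | (~A & D & ~B)

~(A | (~B xor D))
= ~(A | (~B & ~D) | (~~B & D))   [expand xor]
= ~A & ~(~B & ~D) & ~(~~B & D)   [De Morgan]
= ~A & (~~B | ~~D) & ~(~~B & D)   [De Morgan]
= ~A & (B | ~~D) & ~(~~B & D)   [double negation]
= ~A & (B | D) & ~(~~B & D)   [double negation]
= ~A & (B | D) & (~~~B | ~D)   [De Morgan]
= ~A & (B | D) & (~B | ~D)   [double negation]
= (~A & B & ~B) | (~A & B & ~D) | (~A & D & ~B) | (~A & D & ~D)   [distribute & over |]
= (~A & B & ~D) | (~A & D & ~B)   [simplify]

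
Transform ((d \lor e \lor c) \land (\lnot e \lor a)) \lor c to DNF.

(d \land \lnot e) \lor (d \land a) \lor (e \land a) \lor c

((d \lor e \lor c) \land (\lnot e \lor a)) \lor c
⇔ (d \land \lnot e) \lor (d \land a) \lor (e \land \lnot e) \lor (e \land a) \lor (c \land \lnot e) \lor (c \land a) \lor c   (distribute \land over \lor)
⇔ (d \land \lnot e) \lor (d \land a) \lor (e \land a) \lor c   (simplify)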